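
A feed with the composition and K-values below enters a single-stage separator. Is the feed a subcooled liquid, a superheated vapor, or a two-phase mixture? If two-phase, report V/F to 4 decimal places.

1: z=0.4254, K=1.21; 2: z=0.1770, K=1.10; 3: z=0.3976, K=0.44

ΣzᵢKᵢ = 0.8844; Σzᵢ/Kᵢ = 1.4161.
Since ΣzᵢKᵢ < 1 the mixture is below its bubble point — single liquid phase.

subcooled liquid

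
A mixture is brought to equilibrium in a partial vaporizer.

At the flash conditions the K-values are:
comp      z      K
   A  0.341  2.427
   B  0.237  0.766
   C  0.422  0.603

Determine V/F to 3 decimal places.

V/F = 0.535

Material balance + equilibrium reduce to Σ zᵢ(Kᵢ−1)/(1+V/F(Kᵢ−1)) = 0.
g(0) = ΣzᵢKᵢ − 1 = 0.264 and g(1) = 1 − Σzᵢ/Kᵢ = -0.150, so a root lies in (0, 1).
Iterate (Newton) starting at V/F = 0.57:
  V/F = 0.570: g = -0.0122, g' = -0.340 → V/F = 0.534
  V/F = 0.534: g = 0.0001, g' = -0.348 → V/F = 0.535
Converged at V/F = 0.535.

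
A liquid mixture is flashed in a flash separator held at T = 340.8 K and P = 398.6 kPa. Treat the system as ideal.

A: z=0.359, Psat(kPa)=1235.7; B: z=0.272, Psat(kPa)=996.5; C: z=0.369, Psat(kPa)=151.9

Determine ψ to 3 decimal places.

Raoult's law: Kᵢ = Pᵢˢᵃᵗ/P = Pᵢˢᵃᵗ/398.6.
  K_A = 1235.7/398.6 = 3.10010, K_B = 996.5/398.6 = 2.50000, K_C = 151.9/398.6 = 0.38108
Material balance + equilibrium reduce to Σ zᵢ(Kᵢ−1)/(1+ψ(Kᵢ−1)) = 0.
g(0) = ΣzᵢKᵢ − 1 = 0.934 and g(1) = 1 − Σzᵢ/Kᵢ = -0.193, so a root lies in (0, 1).
Newton–Raphson from ψ = 0.62:
  ψ = 0.620: g = 0.1683, g' = -0.835 → ψ = 0.822
  ψ = 0.822: g = -0.0052, g' = -0.921 → ψ = 0.816
Converged at ψ = 0.816.

ψ = 0.816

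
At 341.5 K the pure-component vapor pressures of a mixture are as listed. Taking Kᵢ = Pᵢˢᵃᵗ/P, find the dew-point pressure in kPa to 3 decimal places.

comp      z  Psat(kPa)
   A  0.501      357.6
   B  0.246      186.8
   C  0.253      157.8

At the dew point ψ → 1, so Σzᵢ/Kᵢ = 1 with Kᵢ = Pᵢˢᵃᵗ/P ⇒ 1/P = Σzᵢ/Pᵢˢᵃᵗ.
1/P = 0.501/357.6 + 0.246/186.8 + 0.253/157.8 = 0.004321 ⇒ P = 231.416 kPa

Pdew = 231.416 kPa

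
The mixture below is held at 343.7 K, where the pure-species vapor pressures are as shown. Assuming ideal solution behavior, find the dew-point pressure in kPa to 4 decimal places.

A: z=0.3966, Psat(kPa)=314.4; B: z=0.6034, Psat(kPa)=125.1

Pdew = 164.3442 kPa

At the dew point ψ → 1, so Σzᵢ/Kᵢ = 1 with Kᵢ = Pᵢˢᵃᵗ/P ⇒ 1/P = Σzᵢ/Pᵢˢᵃᵗ.
1/P = 0.3966/314.4 + 0.6034/125.1 = 0.0060848 ⇒ P = 164.3442 kPa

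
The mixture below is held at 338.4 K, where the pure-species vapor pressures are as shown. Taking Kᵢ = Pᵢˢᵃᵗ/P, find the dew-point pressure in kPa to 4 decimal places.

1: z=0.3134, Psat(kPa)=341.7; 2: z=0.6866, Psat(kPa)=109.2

At the dew point ψ → 1, so Σzᵢ/Kᵢ = 1 with Kᵢ = Pᵢˢᵃᵗ/P ⇒ 1/P = Σzᵢ/Pᵢˢᵃᵗ.
1/P = 0.3134/341.7 + 0.6866/109.2 = 0.0072047 ⇒ P = 138.7978 kPa

Pdew = 138.7978 kPa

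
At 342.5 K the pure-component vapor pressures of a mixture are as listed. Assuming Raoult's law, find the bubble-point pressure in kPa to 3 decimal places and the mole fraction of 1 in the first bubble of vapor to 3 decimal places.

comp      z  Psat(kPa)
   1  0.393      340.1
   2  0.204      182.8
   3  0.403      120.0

Pbub = 219.310 kPa, y_1 = 0.609

At the bubble point ψ → 0, so ΣzᵢKᵢ = 1 with Kᵢ = Pᵢˢᵃᵗ/P ⇒ P = ΣzᵢPᵢˢᵃᵗ.
P = 0.393·340.1 + 0.204·182.8 + 0.403·120.0 = 219.310 kPa
yᵢ = zᵢPᵢˢᵃᵗ/P ⇒ y_1 = 0.393·340.1/219.310 = 0.609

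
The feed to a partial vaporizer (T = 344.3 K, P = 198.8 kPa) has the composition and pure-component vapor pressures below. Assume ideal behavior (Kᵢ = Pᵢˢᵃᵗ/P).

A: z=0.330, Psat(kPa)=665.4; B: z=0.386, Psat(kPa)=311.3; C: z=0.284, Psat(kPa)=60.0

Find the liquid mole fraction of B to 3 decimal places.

Raoult's law: Kᵢ = Pᵢˢᵃᵗ/P = Pᵢˢᵃᵗ/198.8.
  K_A = 665.4/198.8 = 3.34708, K_B = 311.3/198.8 = 1.56590, K_C = 60.0/198.8 = 0.30181
Rachford–Rice: g(β) = Σ zᵢ(Kᵢ−1)/(1+β(Kᵢ−1)) = 0.
g(0) = ΣzᵢKᵢ − 1 = 0.795 and g(1) = 1 − Σzᵢ/Kᵢ = -0.286, so a root lies in (0, 1).
Iterate (Newton) starting at β = 0.49:
  β = 0.490: g = 0.2299, g' = -0.789 → β = 0.781
  β = 0.781: g = -0.0115, g' = -0.956 → β = 0.769
Converged at β = 0.769.
Compositions from xᵢ = zᵢ/(1+β(Kᵢ−1)), yᵢ = Kᵢxᵢ:
  A: x = 0.118, y = 0.394
  B: x = 0.269, y = 0.421
  C: x = 0.613, y = 0.185

x_B = 0.269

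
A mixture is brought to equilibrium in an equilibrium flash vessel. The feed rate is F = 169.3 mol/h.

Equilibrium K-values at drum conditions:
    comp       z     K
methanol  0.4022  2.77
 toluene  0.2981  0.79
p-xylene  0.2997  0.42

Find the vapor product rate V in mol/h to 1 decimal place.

V = 103.7 mol/h

Material balance + equilibrium reduce to Σ zᵢ(Kᵢ−1)/(1+β(Kᵢ−1)) = 0.
Feasibility: ΣzᵢKᵢ = 1.4755, Σzᵢ/Kᵢ = 1.2361 — both > 1, two phases present.
Newton–Raphson from β = 0.5:
  β = 0.5000: g = 0.06289, g' = -0.5710 → β = 0.6101
  β = 0.6101: g = 0.00143, g' = -0.5501 → β = 0.6127
Converged at β = 0.6127.
Then V = β·F = 0.6127·169.3 = 103.7 mol/h and L = F − V = 65.6 mol/h.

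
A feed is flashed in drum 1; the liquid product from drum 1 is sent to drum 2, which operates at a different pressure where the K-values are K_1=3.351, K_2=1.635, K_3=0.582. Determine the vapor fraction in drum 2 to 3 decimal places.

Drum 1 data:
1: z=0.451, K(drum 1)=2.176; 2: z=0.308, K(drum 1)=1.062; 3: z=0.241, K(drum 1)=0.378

Drum 1:
Let ψ₁ = V/F and solve Σ zᵢ(Kᵢ−1)/(1+ψ₁(Kᵢ−1)) = 0.
Check two-phase: ΣzᵢKᵢ = 1.400 > 1 and Σzᵢ/Kᵢ = 1.135 > 1, so g(0) = 0.400 > 0 and g(1) = -0.135 < 0.
Iterate (Newton) starting at ψ₁ = 0.5:
  ψ₁ = 0.500: g = 0.1349, g' = -0.445 → ψ₁ = 0.803
  ψ₁ = 0.803: g = -0.0087, g' = -0.538 → ψ₁ = 0.787
Converged at ψ₁ = 0.787.
Drum-1 compositions:
  1: x = 0.234, y = 0.510
  2: x = 0.294, y = 0.312
  3: x = 0.472, y = 0.178
Drum-2 feed = drum-1 liquid: z₂ = (0.2342, 0.2937, 0.4721).
Drum 2:
Let ψ₂ = V/F and solve Σ zᵢ(Kᵢ−1)/(1+ψ₂(Kᵢ−1)) = 0.
Feasibility: ΣzᵢKᵢ = 1.540, Σzᵢ/Kᵢ = 1.061 — both > 1, two phases present.
Newton–Raphson from ψ₂ = 0.5:
  ψ₂ = 0.500: g = 0.1452, g' = -0.474 → ψ₂ = 0.807
  ψ₂ = 0.807: g = 0.0157, g' = -0.394 → ψ₂ = 0.847
Converged at ψ₂ = 0.847.
  1: x = 0.078, y = 0.262
  2: x = 0.191, y = 0.312
  3: x = 0.731, y = 0.425

V/F (drum 2) = 0.847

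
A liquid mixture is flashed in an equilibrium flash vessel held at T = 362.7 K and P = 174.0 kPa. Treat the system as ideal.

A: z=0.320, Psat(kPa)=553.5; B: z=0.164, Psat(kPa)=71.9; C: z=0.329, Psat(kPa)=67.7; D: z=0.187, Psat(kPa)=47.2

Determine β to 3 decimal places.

Raoult's law: Kᵢ = Pᵢˢᵃᵗ/P = Pᵢˢᵃᵗ/174.0.
  K_A = 553.5/174.0 = 3.18103, K_B = 71.9/174.0 = 0.41322, K_C = 67.7/174.0 = 0.38908, K_D = 47.2/174.0 = 0.27126
Rachford–Rice: g(β) = Σ zᵢ(Kᵢ−1)/(1+β(Kᵢ−1)) = 0.
Feasibility: ΣzᵢKᵢ = 1.264, Σzᵢ/Kᵢ = 2.032 — both > 1, two phases present.
Newton–Raphson from β = 0.33:
  β = 0.330: g = -0.1447, g' = -0.966 → β = 0.180
  β = 0.180: g = 0.0106, g' = -1.142 → β = 0.190
Converged at β = 0.190.

β = 0.190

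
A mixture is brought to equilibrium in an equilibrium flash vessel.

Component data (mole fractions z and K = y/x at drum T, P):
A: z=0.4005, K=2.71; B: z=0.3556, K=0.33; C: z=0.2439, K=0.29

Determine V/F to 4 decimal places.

Material balance + equilibrium reduce to Σ zᵢ(Kᵢ−1)/(1+V/F(Kᵢ−1)) = 0.
Check two-phase: ΣzᵢKᵢ = 1.2734 > 1 and Σzᵢ/Kᵢ = 2.0664 > 1, so g(0) = 0.2734 > 0 and g(1) = -1.0664 < 0.
Newton–Raphson from V/F = 0.45:
  V/F = 0.4500: g = -0.20853, g' = -0.9667 → V/F = 0.2343
  V/F = 0.2343: g = -0.00137, g' = -0.9985 → V/F = 0.2329
Converged at V/F = 0.2329.

V/F = 0.2329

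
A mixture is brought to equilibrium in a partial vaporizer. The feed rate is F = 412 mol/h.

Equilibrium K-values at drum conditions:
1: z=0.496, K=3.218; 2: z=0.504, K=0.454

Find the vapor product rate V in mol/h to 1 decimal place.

V = 280.7 mol/h

Binary case is linear: z₁(K₁−1)(1+β(K₂−1)) + z₂(K₂−1)(1+β(K₁−1)) = 0
⇒ β = [z₁(K₁−1)+z₂(K₂−1)] / [−(K₁−1)(K₂−1)] = 0.8249/1.2110 = 0.681
Then V = β·F = 0.6812·412 = 280.7 mol/h and L = F − V = 131.3 mol/h.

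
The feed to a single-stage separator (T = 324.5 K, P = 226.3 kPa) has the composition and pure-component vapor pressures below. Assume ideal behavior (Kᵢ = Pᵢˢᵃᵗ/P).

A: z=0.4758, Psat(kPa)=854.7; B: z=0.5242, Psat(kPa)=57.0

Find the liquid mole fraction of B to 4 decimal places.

x_B = 0.7878

Raoult's law: Kᵢ = Pᵢˢᵃᵗ/P = Pᵢˢᵃᵗ/226.3.
  K_A = 854.7/226.3 = 3.776845, K_B = 57.0/226.3 = 0.251878
Binary case is linear: z₁(K₁−1)(1+ψ(K₂−1)) + z₂(K₂−1)(1+ψ(K₁−1)) = 0
⇒ ψ = [z₁(K₁−1)+z₂(K₂−1)] / [−(K₁−1)(K₂−1)] = 0.92906/2.07742 = 0.4472
Compositions from xᵢ = zᵢ/(1+ψ(Kᵢ−1)), yᵢ = Kᵢxᵢ:
  A: x = 0.2122, y = 0.8016
  B: x = 0.7878, y = 0.1984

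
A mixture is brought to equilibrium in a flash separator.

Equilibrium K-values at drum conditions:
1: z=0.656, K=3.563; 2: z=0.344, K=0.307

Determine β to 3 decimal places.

β = 0.812

Let β = V/F and solve Σ zᵢ(Kᵢ−1)/(1+β(Kᵢ−1)) = 0.
g(0) = ΣzᵢKᵢ − 1 = 1.443 and g(1) = 1 − Σzᵢ/Kᵢ = -0.305, so a root lies in (0, 1).
Iterate (Newton) starting at β = 0.5:
  β = 0.500: g = 0.3721, g' = -1.215 → β = 0.806
  β = 0.806: g = 0.0079, g' = -1.307 → β = 0.812
Converged at β = 0.812.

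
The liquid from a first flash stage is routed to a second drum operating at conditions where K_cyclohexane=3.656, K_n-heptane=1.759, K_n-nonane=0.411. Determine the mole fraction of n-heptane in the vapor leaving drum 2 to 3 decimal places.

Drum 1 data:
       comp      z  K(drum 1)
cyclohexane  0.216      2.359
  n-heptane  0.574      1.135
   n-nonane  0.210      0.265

Drum 1:
Rachford–Rice: g(ψ₁) = Σ zᵢ(Kᵢ−1)/(1+ψ₁(Kᵢ−1)) = 0.
g(0) = ΣzᵢKᵢ − 1 = 0.217 and g(1) = 1 − Σzᵢ/Kᵢ = -0.390, so a root lies in (0, 1).
Newton–Raphson from ψ₁ = 0.43:
  ψ₁ = 0.430: g = 0.0328, g' = -0.411 → ψ₁ = 0.510
  ψ₁ = 0.510: g = -0.0010, g' = -0.439 → ψ₁ = 0.508
Converged at ψ₁ = 0.508.
Drum-1 compositions:
  cyclohexane: x = 0.128, y = 0.302
  n-heptane: x = 0.537, y = 0.610
  n-nonane: x = 0.335, y = 0.089
Drum-2 feed = drum-1 liquid: z₂ = (0.1278, 0.5372, 0.3350).
Drum 2:
Let ψ₂ = V/F and solve Σ zᵢ(Kᵢ−1)/(1+ψ₂(Kᵢ−1)) = 0.
Check two-phase: ΣzᵢKᵢ = 1.550 > 1 and Σzᵢ/Kᵢ = 1.155 > 1, so g(0) = 0.550 > 0 and g(1) = -0.155 < 0.
Newton iteration, ψ₂⁰ = 0.5:
  ψ₂ = 0.500: g = 0.1617, g' = -0.562 → ψ₂ = 0.787
  ψ₂ = 0.787: g = -0.0030, g' = -0.620 → ψ₂ = 0.783
Converged at ψ₂ = 0.783.
  cyclohexane: x = 0.042, y = 0.152
  n-heptane: x = 0.337, y = 0.593
  n-nonane: x = 0.621, y = 0.255

y_n-heptane (drum 2) = 0.593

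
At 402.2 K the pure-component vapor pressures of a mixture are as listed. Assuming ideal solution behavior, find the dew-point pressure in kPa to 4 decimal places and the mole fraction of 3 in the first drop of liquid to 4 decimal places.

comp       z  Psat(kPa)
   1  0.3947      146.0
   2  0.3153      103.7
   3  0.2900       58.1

At the dew point ψ → 1, so Σzᵢ/Kᵢ = 1 with Kᵢ = Pᵢˢᵃᵗ/P ⇒ 1/P = Σzᵢ/Pᵢˢᵃᵗ.
1/P = 0.3947/146.0 + 0.3153/103.7 + 0.2900/58.1 = 0.0107353 ⇒ P = 93.1505 kPa
xᵢ = zᵢP/Pᵢˢᵃᵗ ⇒ x_3 = 0.2900·93.1505/58.1 = 0.4650

Pdew = 93.1505 kPa, x_3 = 0.4650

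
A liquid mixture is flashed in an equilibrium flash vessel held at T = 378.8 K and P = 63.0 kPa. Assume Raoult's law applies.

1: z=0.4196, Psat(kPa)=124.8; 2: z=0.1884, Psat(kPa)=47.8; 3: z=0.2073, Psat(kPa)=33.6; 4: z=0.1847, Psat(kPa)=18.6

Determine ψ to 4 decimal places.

ψ = 0.2815

Raoult's law: Kᵢ = Pᵢˢᵃᵗ/P = Pᵢˢᵃᵗ/63.0.
  K_1 = 124.8/63.0 = 1.980952, K_2 = 47.8/63.0 = 0.758730, K_3 = 33.6/63.0 = 0.533333, K_4 = 18.6/63.0 = 0.295238
Material balance + equilibrium reduce to Σ zᵢ(Kᵢ−1)/(1+ψ(Kᵢ−1)) = 0.
Check two-phase: ΣzᵢKᵢ = 1.1392 > 1 and Σzᵢ/Kᵢ = 1.4744 > 1, so g(0) = 0.1392 > 0 and g(1) = -0.4744 < 0.
Iterate (Newton) starting at ψ = 0.5:
  ψ = 0.5000: g = -0.10271, g' = -0.4915 → ψ = 0.2910
  ψ = 0.2910: g = -0.00438, g' = -0.4627 → ψ = 0.2815
Converged at ψ = 0.2815.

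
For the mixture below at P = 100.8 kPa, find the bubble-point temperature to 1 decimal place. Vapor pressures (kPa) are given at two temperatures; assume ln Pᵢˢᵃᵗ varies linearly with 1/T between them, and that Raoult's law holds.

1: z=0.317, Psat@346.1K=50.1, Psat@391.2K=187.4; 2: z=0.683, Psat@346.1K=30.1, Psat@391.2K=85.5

Bubble-point temperature: ΣzᵢPᵢˢᵃᵗ(T) = P. Interpolate ln Pᵢˢᵃᵗ = aᵢ + bᵢ/T.
  T = 346.1 K: ΣzᵢPᵢˢᵃᵗ = 36.44 kPa
  T = 391.2 K: ΣzᵢPᵢˢᵃᵗ = 117.80 kPa
  T = 368.6 K: ΣzᵢPᵢˢᵃᵗ = 67.67 kPa
  T = 379.9 K: ΣzᵢPᵢˢᵃᵗ = 89.97 kPa
  T = 385.5 K: ΣzᵢPᵢˢᵃᵗ = 103.02 kPa
  T = 382.7 K: ΣzᵢPᵢˢᵃᵗ = 96.32 kPa
Interpolating between 382.7 K and 385.5 K gives T ≈ 384.6 K.

T = 384.6 K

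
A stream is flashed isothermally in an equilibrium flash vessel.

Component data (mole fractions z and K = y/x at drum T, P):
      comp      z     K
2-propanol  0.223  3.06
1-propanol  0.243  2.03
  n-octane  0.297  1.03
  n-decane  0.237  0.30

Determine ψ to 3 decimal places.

Material balance + equilibrium reduce to Σ zᵢ(Kᵢ−1)/(1+ψ(Kᵢ−1)) = 0.
Feasibility: ΣzᵢKᵢ = 1.553, Σzᵢ/Kᵢ = 1.271 — both > 1, two phases present.
Iterate (Newton) starting at ψ = 0.44:
  ψ = 0.440: g = 0.1823, g' = -0.625 → ψ = 0.732
  ψ = 0.732: g = -0.0053, g' = -0.722 → ψ = 0.724
Converged at ψ = 0.724.

ψ = 0.724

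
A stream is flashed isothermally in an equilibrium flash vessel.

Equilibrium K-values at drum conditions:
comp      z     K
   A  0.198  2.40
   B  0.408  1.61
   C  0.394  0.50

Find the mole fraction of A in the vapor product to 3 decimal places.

Newton iteration, V/F⁰ = 0.57:
  V/F = 0.570: g = 0.0633, g' = -0.396 → V/F = 0.730
  V/F = 0.730: g = -0.0008, g' = -0.412 → V/F = 0.728
Converged at V/F = 0.728.
Compositions from xᵢ = zᵢ/(1+V/F(Kᵢ−1)), yᵢ = Kᵢxᵢ:
  A: x = 0.098, y = 0.235
  B: x = 0.283, y = 0.455
  C: x = 0.619, y = 0.310

y_A = 0.235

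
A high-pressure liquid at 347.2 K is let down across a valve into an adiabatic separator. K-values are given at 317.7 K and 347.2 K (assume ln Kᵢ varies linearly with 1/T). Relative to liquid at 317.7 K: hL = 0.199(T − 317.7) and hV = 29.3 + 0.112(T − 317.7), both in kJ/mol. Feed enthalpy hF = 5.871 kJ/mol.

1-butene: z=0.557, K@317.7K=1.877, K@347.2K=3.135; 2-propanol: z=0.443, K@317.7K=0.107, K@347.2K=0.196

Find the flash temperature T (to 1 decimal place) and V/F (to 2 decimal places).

T = 320.8 K, V/F = 0.18

Adiabatic flash: solve Rachford–Rice at each trial T, then check hF = ψ·hV(T) + (1−ψ)·hL(T).
  T = 317.7 K: K = (1.877, 0.107), RR gives ψ = 0.119, H_out = 3.475 kJ/mol
  T = 347.2 K: K = (3.135, 0.196), RR gives ψ = 0.485, H_out = 18.844 kJ/mol
  T = 332.4 K: K = (2.451, 0.147), RR gives ψ = 0.347, H_out = 12.662 kJ/mol
  T = 325.0 K: K = (2.150, 0.126), RR gives ψ = 0.252, H_out = 8.666 kJ/mol
  T = 321.4 K: K = (2.012, 0.116), RR gives ψ = 0.192, H_out = 6.314 kJ/mol
  T = 319.5 K: K = (1.942, 0.111), RR gives ψ = 0.157, H_out = 4.919 kJ/mol
Linear interpolation between T = 319.5 (H_out = 4.919) and T = 321.4 (H_out = 6.314) on hF = 5.871 gives T ≈ 320.8 K, at which ψ = 0.18.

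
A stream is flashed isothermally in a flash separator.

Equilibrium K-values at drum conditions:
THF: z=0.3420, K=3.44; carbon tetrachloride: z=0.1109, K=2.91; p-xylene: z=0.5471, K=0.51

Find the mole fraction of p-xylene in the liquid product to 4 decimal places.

x_p-xylene = 0.8241

Newton–Raphson from β = 0.5:
  β = 0.5000: g = 0.12917, g' = -0.7494 → β = 0.6724
  β = 0.6724: g = 0.00897, g' = -0.6617 → β = 0.6859
Converged at β = 0.6859.
Compositions from xᵢ = zᵢ/(1+β(Kᵢ−1)), yᵢ = Kᵢxᵢ:
  THF: x = 0.1279, y = 0.4400
  carbon tetrachloride: x = 0.0480, y = 0.1397
  p-xylene: x = 0.8241, y = 0.4203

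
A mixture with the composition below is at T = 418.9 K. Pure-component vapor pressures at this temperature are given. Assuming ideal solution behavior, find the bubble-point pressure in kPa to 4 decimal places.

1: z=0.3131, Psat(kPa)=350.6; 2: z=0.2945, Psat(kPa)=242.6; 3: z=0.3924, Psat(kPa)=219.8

Pbub = 267.4681 kPa

At the bubble point ψ → 0, so ΣzᵢKᵢ = 1 with Kᵢ = Pᵢˢᵃᵗ/P ⇒ P = ΣzᵢPᵢˢᵃᵗ.
P = 0.3131·350.6 + 0.2945·242.6 + 0.3924·219.8 = 267.4681 kPa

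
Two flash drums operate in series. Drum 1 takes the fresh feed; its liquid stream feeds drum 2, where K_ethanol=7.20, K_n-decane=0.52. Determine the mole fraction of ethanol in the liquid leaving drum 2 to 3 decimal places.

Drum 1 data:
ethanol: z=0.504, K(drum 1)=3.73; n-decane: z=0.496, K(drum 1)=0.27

Drum 1:
Let ψ₁ = V/F and solve Σ zᵢ(Kᵢ−1)/(1+ψ₁(Kᵢ−1)) = 0.
g(0) = ΣzᵢKᵢ − 1 = 1.014 and g(1) = 1 − Σzᵢ/Kᵢ = -0.972, so a root lies in (0, 1).
Iterate (Newton) starting at ψ₁ = 0.31:
  ψ₁ = 0.310: g = 0.2772, g' = -1.543 → ψ₁ = 0.490
  ψ₁ = 0.490: g = 0.0254, g' = -1.328 → ψ₁ = 0.509
Converged at ψ₁ = 0.509.
Drum-1 compositions:
  ethanol: x = 0.211, y = 0.787
  n-decane: x = 0.789, y = 0.213
Drum-2 feed = drum-1 liquid: z₂ = (0.2110, 0.7890).
Drum 2:
Let ψ₂ = V/F and solve Σ zᵢ(Kᵢ−1)/(1+ψ₂(Kᵢ−1)) = 0.
Check two-phase: ΣzᵢKᵢ = 1.929 > 1 and Σzᵢ/Kᵢ = 1.547 > 1, so g(0) = 0.929 > 0 and g(1) = -0.547 < 0.
Binary case is linear: z₁(K₁−1)(1+ψ₂(K₂−1)) + z₂(K₂−1)(1+ψ₂(K₁−1)) = 0
⇒ ψ₂ = [z₁(K₁−1)+z₂(K₂−1)] / [−(K₁−1)(K₂−1)] = 0.9294/2.9760 = 0.312
  ethanol: x = 0.072, y = 0.517
  n-decane: x = 0.928, y = 0.483

x_ethanol (drum 2) = 0.072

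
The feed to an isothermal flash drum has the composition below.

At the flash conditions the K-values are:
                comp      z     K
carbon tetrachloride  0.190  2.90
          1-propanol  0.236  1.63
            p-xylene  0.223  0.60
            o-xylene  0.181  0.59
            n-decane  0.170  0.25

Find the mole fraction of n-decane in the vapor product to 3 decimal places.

y_n-decane = 0.055

Iterate (Newton) starting at ψ = 0.53:
  ψ = 0.530: g = -0.1283, g' = -0.593 → ψ = 0.314
  ψ = 0.314: g = -0.0036, g' = -0.585 → ψ = 0.308
Converged at ψ = 0.308.
Compositions from xᵢ = zᵢ/(1+ψ(Kᵢ−1)), yᵢ = Kᵢxᵢ:
  carbon tetrachloride: x = 0.120, y = 0.348
  1-propanol: x = 0.198, y = 0.322
  p-xylene: x = 0.254, y = 0.153
  o-xylene: x = 0.207, y = 0.122
  n-decane: x = 0.221, y = 0.055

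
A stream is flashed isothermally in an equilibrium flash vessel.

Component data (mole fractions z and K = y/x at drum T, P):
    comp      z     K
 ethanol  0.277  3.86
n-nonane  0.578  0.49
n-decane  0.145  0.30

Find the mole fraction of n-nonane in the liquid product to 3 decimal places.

x_n-nonane = 0.663

Material balance + equilibrium reduce to Σ zᵢ(Kᵢ−1)/(1+V/F(Kᵢ−1)) = 0.
Feasibility: ΣzᵢKᵢ = 1.396, Σzᵢ/Kᵢ = 1.735 — both > 1, two phases present.
Newton–Raphson from V/F = 0.54:
  V/F = 0.540: g = -0.2586, g' = -0.820 → V/F = 0.225
  V/F = 0.225: g = 0.0291, g' = -1.132 → V/F = 0.250
  V/F = 0.250: g = 0.0008, g' = -1.072 → V/F = 0.251
Converged at V/F = 0.251.
Compositions from xᵢ = zᵢ/(1+V/F(Kᵢ−1)), yᵢ = Kᵢxᵢ:
  ethanol: x = 0.161, y = 0.622
  n-nonane: x = 0.663, y = 0.325
  n-decane: x = 0.176, y = 0.053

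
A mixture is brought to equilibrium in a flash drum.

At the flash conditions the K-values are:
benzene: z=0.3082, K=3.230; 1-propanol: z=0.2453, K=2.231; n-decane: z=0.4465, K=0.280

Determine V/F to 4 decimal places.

V/F = 0.5091

Material balance + equilibrium reduce to Σ zᵢ(Kᵢ−1)/(1+V/F(Kᵢ−1)) = 0.
Feasibility: ΣzᵢKᵢ = 1.6678, Σzᵢ/Kᵢ = 1.8000 — both > 1, two phases present.
Newton iteration, V/F⁰ = 0.65:
  V/F = 0.6500: g = -0.15596, g' = -1.1880 → V/F = 0.5187
  V/F = 0.5187: g = -0.01016, g' = -1.0576 → V/F = 0.5091
Converged at V/F = 0.5091.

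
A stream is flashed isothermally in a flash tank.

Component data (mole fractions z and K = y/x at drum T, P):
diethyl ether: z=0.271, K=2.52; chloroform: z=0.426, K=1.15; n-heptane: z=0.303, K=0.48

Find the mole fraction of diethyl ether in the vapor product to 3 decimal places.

Material balance + equilibrium reduce to Σ zᵢ(Kᵢ−1)/(1+ψ(Kᵢ−1)) = 0.
Feasibility: ΣzᵢKᵢ = 1.318, Σzᵢ/Kᵢ = 1.109 — both > 1, two phases present.
Iterate (Newton) starting at ψ = 0.5:
  ψ = 0.500: g = 0.0806, g' = -0.360 → ψ = 0.724
  ψ = 0.724: g = 0.0011, g' = -0.360 → ψ = 0.727
Converged at ψ = 0.727.
Compositions from xᵢ = zᵢ/(1+ψ(Kᵢ−1)), yᵢ = Kᵢxᵢ:
  diethyl ether: x = 0.129, y = 0.324
  chloroform: x = 0.384, y = 0.442
  n-heptane: x = 0.487, y = 0.234

y_diethyl ether = 0.324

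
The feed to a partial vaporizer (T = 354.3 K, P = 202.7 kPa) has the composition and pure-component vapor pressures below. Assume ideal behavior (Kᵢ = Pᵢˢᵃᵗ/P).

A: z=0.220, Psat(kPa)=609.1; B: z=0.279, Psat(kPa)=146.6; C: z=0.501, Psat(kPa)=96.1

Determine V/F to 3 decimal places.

Raoult's law: Kᵢ = Pᵢˢᵃᵗ/P = Pᵢˢᵃᵗ/202.7.
  K_A = 609.1/202.7 = 3.00493, K_B = 146.6/202.7 = 0.72324, K_C = 96.1/202.7 = 0.47410
Rachford–Rice: g(V/F) = Σ zᵢ(Kᵢ−1)/(1+V/F(Kᵢ−1)) = 0.
g(0) = ΣzᵢKᵢ − 1 = 0.100 and g(1) = 1 − Σzᵢ/Kᵢ = -0.516, so a root lies in (0, 1).
Iterate (Newton) starting at V/F = 0.5:
  V/F = 0.500: g = -0.2268, g' = -0.504 → V/F = 0.050
  V/F = 0.050: g = 0.0517, g' = -0.898 → V/F = 0.108
  V/F = 0.108: g = 0.0037, g' = -0.776 → V/F = 0.113
Converged at V/F = 0.113.

V/F = 0.113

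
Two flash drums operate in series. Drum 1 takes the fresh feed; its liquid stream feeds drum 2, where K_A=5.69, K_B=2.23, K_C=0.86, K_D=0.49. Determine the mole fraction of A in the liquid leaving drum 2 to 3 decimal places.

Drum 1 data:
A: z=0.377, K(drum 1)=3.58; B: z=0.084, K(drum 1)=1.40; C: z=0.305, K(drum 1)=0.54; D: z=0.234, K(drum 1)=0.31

x_A (drum 2) = 0.052

Drum 1:
Material balance + equilibrium reduce to Σ zᵢ(Kᵢ−1)/(1+ψ₁(Kᵢ−1)) = 0.
g(0) = ΣzᵢKᵢ − 1 = 0.705 and g(1) = 1 − Σzᵢ/Kᵢ = -0.485, so a root lies in (0, 1).
Newton–Raphson from ψ₁ = 0.5:
  ψ₁ = 0.500: g = 0.0240, g' = -0.856 → ψ₁ = 0.528
Converged at ψ₁ = 0.528.
Drum-1 compositions:
  A: x = 0.160, y = 0.571
  B: x = 0.069, y = 0.097
  C: x = 0.403, y = 0.218
  D: x = 0.368, y = 0.114
Drum-2 feed = drum-1 liquid: z₂ = (0.1596, 0.0693, 0.4029, 0.3682).
Drum 2:
Let ψ₂ = V/F and solve Σ zᵢ(Kᵢ−1)/(1+ψ₂(Kᵢ−1)) = 0.
g(0) = ΣzᵢKᵢ − 1 = 0.589 and g(1) = 1 − Σzᵢ/Kᵢ = -0.279, so a root lies in (0, 1).
Newton–Raphson from ψ₂ = 0.5:
  ψ₂ = 0.500: g = -0.0362, g' = -0.536 → ψ₂ = 0.432
  ψ₂ = 0.432: g = 0.0018, g' = -0.594 → ψ₂ = 0.436
Converged at ψ₂ = 0.436.
  A: x = 0.052, y = 0.298
  B: x = 0.045, y = 0.101
  C: x = 0.429, y = 0.369
  D: x = 0.473, y = 0.232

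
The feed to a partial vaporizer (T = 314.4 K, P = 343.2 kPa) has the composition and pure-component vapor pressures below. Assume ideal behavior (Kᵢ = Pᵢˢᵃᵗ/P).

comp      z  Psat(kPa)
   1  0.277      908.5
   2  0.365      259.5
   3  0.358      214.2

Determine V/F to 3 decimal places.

V/F = 0.450

Raoult's law: Kᵢ = Pᵢˢᵃᵗ/P = Pᵢˢᵃᵗ/343.2.
  K_1 = 908.5/343.2 = 2.64714, K_2 = 259.5/343.2 = 0.75612, K_3 = 214.2/343.2 = 0.62413
Material balance + equilibrium reduce to Σ zᵢ(Kᵢ−1)/(1+V/F(Kᵢ−1)) = 0.
Check two-phase: ΣzᵢKᵢ = 1.233 > 1 and Σzᵢ/Kᵢ = 1.161 > 1, so g(0) = 0.233 > 0 and g(1) = -0.161 < 0.
Iterate (Newton) starting at V/F = 0.5:
  V/F = 0.500: g = -0.0169, g' = -0.331 → V/F = 0.449
  V/F = 0.449: g = 0.0004, g' = -0.349 → V/F = 0.450
Converged at V/F = 0.450.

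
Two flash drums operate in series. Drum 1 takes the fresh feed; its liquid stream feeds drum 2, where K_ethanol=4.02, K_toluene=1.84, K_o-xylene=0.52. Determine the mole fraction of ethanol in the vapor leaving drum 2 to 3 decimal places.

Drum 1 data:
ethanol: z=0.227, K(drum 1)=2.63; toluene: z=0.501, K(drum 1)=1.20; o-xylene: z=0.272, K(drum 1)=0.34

Drum 1:
Material balance + equilibrium reduce to Σ zᵢ(Kᵢ−1)/(1+ψ₁(Kᵢ−1)) = 0.
Check two-phase: ΣzᵢKᵢ = 1.291 > 1 and Σzᵢ/Kᵢ = 1.304 > 1, so g(0) = 0.291 > 0 and g(1) = -0.304 < 0.
Newton–Raphson from ψ₁ = 0.5:
  ψ₁ = 0.500: g = 0.0270, g' = -0.464 → ψ₁ = 0.558
  ψ₁ = 0.558: g = -0.0004, g' = -0.479 → ψ₁ = 0.557
Converged at ψ₁ = 0.557.
Drum-1 compositions:
  ethanol: x = 0.119, y = 0.313
  toluene: x = 0.451, y = 0.541
  o-xylene: x = 0.430, y = 0.146
Drum-2 feed = drum-1 liquid: z₂ = (0.1189, 0.4507, 0.4303).
Drum 2:
Material balance + equilibrium reduce to Σ zᵢ(Kᵢ−1)/(1+ψ₂(Kᵢ−1)) = 0.
Feasibility: ΣzᵢKᵢ = 1.531, Σzᵢ/Kᵢ = 1.102 — both > 1, two phases present.
Newton–Raphson from ψ₂ = 0.5:
  ψ₂ = 0.500: g = 0.1380, g' = -0.502 → ψ₂ = 0.775
  ψ₂ = 0.775: g = 0.0079, g' = -0.465 → ψ₂ = 0.792
Converged at ψ₂ = 0.792.
  ethanol: x = 0.035, y = 0.141
  toluene: x = 0.271, y = 0.498
  o-xylene: x = 0.694, y = 0.361

y_ethanol (drum 2) = 0.141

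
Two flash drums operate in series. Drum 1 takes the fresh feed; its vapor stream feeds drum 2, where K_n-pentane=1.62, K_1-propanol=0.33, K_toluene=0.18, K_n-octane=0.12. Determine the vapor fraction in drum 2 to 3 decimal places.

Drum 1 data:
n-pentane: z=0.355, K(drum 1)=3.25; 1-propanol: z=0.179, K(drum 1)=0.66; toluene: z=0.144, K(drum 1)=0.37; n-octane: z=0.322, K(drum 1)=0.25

Drum 1:
Material balance + equilibrium reduce to Σ zᵢ(Kᵢ−1)/(1+ψ₁(Kᵢ−1)) = 0.
Check two-phase: ΣzᵢKᵢ = 1.406 > 1 and Σzᵢ/Kᵢ = 2.058 > 1, so g(0) = 0.406 > 0 and g(1) = -1.058 < 0.
Newton–Raphson from ψ₁ = 0.64:
  ψ₁ = 0.640: g = -0.3669, g' = -1.166 → ψ₁ = 0.325
  ψ₁ = 0.325: g = -0.0408, g' = -1.033 → ψ₁ = 0.286
Converged at ψ₁ = 0.286.
Drum-1 compositions:
  n-pentane: x = 0.216, y = 0.702
  1-propanol: x = 0.198, y = 0.131
  toluene: x = 0.176, y = 0.065
  n-octane: x = 0.410, y = 0.103
Drum-2 feed = drum-1 vapor: z₂ = (0.7016, 0.1309, 0.0650, 0.1025).
Drum 2:
Material balance + equilibrium reduce to Σ zᵢ(Kᵢ−1)/(1+ψ₂(Kᵢ−1)) = 0.
g(0) = ΣzᵢKᵢ − 1 = 0.204 and g(1) = 1 − Σzᵢ/Kᵢ = -1.045, so a root lies in (0, 1).
Iterate (Newton) starting at ψ₂ = 0.5:
  ψ₂ = 0.500: g = -0.0513, g' = -0.669 → ψ₂ = 0.423
  ψ₂ = 0.423: g = -0.0033, g' = -0.588 → ψ₂ = 0.418
Converged at ψ₂ = 0.418.
  n-pentane: x = 0.557, y = 0.903
  1-propanol: x = 0.182, y = 0.060
  toluene: x = 0.099, y = 0.018
  n-octane: x = 0.162, y = 0.019

V/F (drum 2) = 0.418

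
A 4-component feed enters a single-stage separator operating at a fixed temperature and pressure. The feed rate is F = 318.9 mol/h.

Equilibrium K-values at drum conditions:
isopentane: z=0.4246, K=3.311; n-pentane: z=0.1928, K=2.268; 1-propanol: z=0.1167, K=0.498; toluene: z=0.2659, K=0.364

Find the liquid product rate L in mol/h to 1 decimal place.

Rachford–Rice: g(β) = Σ zᵢ(Kᵢ−1)/(1+β(Kᵢ−1)) = 0.
g(0) = ΣzᵢKᵢ − 1 = 0.9980 and g(1) = 1 − Σzᵢ/Kᵢ = -0.1781, so a root lies in (0, 1).
Iterate (Newton) starting at β = 0.63:
  β = 0.6300: g = 0.16759, g' = -0.8341 → β = 0.8309
  β = 0.8309: g = -0.00409, g' = -0.9097 → β = 0.8264
Converged at β = 0.8264.
Then V = β·F = 0.8264·318.9 = 263.5 mol/h and L = F − V = 55.4 mol/h.

L = 55.4 mol/h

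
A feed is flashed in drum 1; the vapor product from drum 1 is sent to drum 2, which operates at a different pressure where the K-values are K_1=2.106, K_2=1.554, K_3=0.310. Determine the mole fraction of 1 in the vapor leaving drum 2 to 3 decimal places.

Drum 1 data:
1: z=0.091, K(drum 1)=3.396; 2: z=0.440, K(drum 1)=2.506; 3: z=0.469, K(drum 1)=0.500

y_1 (drum 2) = 0.172

Drum 1:
Material balance + equilibrium reduce to Σ zᵢ(Kᵢ−1)/(1+ψ₁(Kᵢ−1)) = 0.
Check two-phase: ΣzᵢKᵢ = 1.646 > 1 and Σzᵢ/Kᵢ = 1.140 > 1, so g(0) = 0.646 > 0 and g(1) = -0.140 < 0.
Newton iteration, ψ₁⁰ = 0.64:
  ψ₁ = 0.640: g = 0.0786, g' = -0.594 → ψ₁ = 0.772
  ψ₁ = 0.772: g = 0.0007, g' = -0.589 → ψ₁ = 0.774
Converged at ψ₁ = 0.774.
Drum-1 compositions:
  1: x = 0.032, y = 0.108
  2: x = 0.203, y = 0.509
  3: x = 0.765, y = 0.382
Drum-2 feed = drum-1 vapor: z₂ = (0.1083, 0.5093, 0.3824).
Drum 2:
Let ψ₂ = V/F and solve Σ zᵢ(Kᵢ−1)/(1+ψ₂(Kᵢ−1)) = 0.
g(0) = ΣzᵢKᵢ − 1 = 0.138 and g(1) = 1 − Σzᵢ/Kᵢ = -0.613, so a root lies in (0, 1).
Newton iteration, ψ₂⁰ = 0.5:
  ψ₂ = 0.500: g = -0.1048, g' = -0.575 → ψ₂ = 0.318
  ψ₂ = 0.318: g = -0.0095, g' = -0.484 → ψ₂ = 0.298
Converged at ψ₂ = 0.298.
  1: x = 0.081, y = 0.172
  2: x = 0.437, y = 0.679
  3: x = 0.481, y = 0.149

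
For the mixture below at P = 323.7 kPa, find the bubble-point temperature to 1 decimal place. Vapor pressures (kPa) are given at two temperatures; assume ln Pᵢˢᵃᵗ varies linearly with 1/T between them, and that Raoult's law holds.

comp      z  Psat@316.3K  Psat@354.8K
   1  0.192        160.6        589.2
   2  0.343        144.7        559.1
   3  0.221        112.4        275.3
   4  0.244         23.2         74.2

T = 349.0 K

Bubble-point temperature: ΣzᵢPᵢˢᵃᵗ(T) = P. Interpolate ln Pᵢˢᵃᵗ = aᵢ + bᵢ/T.
  T = 316.3 K: ΣzᵢPᵢˢᵃᵗ = 110.97 kPa
  T = 354.8 K: ΣzᵢPᵢˢᵃᵗ = 383.84 kPa
  T = 335.6 K: ΣzᵢPᵢˢᵃᵗ = 213.42 kPa
  T = 345.2 K: ΣzᵢPᵢˢᵃᵗ = 288.34 kPa
  T = 350.0 K: ΣzᵢPᵢˢᵃᵗ = 333.28 kPa
  T = 347.6 K: ΣzᵢPᵢˢᵃᵗ = 310.14 kPa
Interpolating between 347.6 K and 350.0 K gives T ≈ 349.0 K.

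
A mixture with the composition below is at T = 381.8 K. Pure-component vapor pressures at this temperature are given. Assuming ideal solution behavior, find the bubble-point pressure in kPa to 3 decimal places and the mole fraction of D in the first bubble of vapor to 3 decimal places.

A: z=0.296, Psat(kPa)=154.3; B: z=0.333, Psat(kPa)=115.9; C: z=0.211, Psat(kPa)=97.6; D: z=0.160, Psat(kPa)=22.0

Pbub = 108.381 kPa, y_D = 0.032

At the bubble point ψ → 0, so ΣzᵢKᵢ = 1 with Kᵢ = Pᵢˢᵃᵗ/P ⇒ P = ΣzᵢPᵢˢᵃᵗ.
P = 0.296·154.3 + 0.333·115.9 + 0.211·97.6 + 0.160·22.0 = 108.381 kPa
yᵢ = zᵢPᵢˢᵃᵗ/P ⇒ y_D = 0.160·22.0/108.381 = 0.032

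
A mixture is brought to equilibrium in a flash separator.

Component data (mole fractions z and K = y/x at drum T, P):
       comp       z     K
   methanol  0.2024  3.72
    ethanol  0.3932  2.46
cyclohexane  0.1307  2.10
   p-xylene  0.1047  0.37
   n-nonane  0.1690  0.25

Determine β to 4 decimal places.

Newton–Raphson from β = 0.5:
  β = 0.5000: g = 0.35877, g' = -0.9467 → β = 0.8790
  β = 0.8790: g = -0.03291, g' = -1.3592 → β = 0.8548
  β = 0.8548: g = -0.00103, g' = -1.2764 → β = 0.8540
Converged at β = 0.8540.

β = 0.8540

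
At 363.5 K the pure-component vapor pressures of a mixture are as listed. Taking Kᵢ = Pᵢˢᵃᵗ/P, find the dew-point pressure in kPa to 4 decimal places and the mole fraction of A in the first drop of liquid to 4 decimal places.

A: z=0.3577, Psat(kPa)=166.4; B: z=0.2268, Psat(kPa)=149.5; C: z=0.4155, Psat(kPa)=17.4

At the dew point ψ → 1, so Σzᵢ/Kᵢ = 1 with Kᵢ = Pᵢˢᵃᵗ/P ⇒ 1/P = Σzᵢ/Pᵢˢᵃᵗ.
1/P = 0.3577/166.4 + 0.2268/149.5 + 0.4155/17.4 = 0.0275460 ⇒ P = 36.3029 kPa
xᵢ = zᵢP/Pᵢˢᵃᵗ ⇒ x_A = 0.3577·36.3029/166.4 = 0.0780

Pdew = 36.3029 kPa, x_A = 0.0780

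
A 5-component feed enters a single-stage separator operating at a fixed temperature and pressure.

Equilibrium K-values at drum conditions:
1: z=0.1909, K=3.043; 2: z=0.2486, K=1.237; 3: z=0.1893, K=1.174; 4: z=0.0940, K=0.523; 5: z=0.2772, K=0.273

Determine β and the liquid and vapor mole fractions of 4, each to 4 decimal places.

Rachford–Rice: g(β) = Σ zᵢ(Kᵢ−1)/(1+β(Kᵢ−1)) = 0.
g(0) = ΣzᵢKᵢ − 1 = 0.2355 and g(1) = 1 − Σzᵢ/Kᵢ = -0.6201, so a root lies in (0, 1).
Newton–Raphson from β = 0.6:
  β = 0.6000: g = -0.16363, g' = -0.6791 → β = 0.3591
  β = 0.3591: g = -0.01654, g' = -0.5815 → β = 0.3306
  β = 0.3306: g = 0.00004, g' = -0.5850 → β = 0.3307
Converged at β = 0.3307.
Compositions from xᵢ = zᵢ/(1+β(Kᵢ−1)), yᵢ = Kᵢxᵢ:
  1: x = 0.1139, y = 0.3467
  2: x = 0.2305, y = 0.2852
  3: x = 0.1790, y = 0.2101
  4: x = 0.1116, y = 0.0584
  5: x = 0.3649, y = 0.0996

β = 0.3307, x_4 = 0.1116, y_4 = 0.0584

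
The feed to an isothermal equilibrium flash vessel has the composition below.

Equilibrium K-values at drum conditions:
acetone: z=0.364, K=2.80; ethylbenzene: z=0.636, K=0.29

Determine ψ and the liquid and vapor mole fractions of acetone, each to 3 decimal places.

Newton iteration, ψ⁰ = 0.5:
  ψ = 0.500: g = -0.3553, g' = -1.097 → ψ = 0.176
  ψ = 0.176: g = -0.0188, g' = -1.099 → ψ = 0.159
Converged at ψ = 0.159.
Compositions from xᵢ = zᵢ/(1+ψ(Kᵢ−1)), yᵢ = Kᵢxᵢ:
  acetone: x = 0.283, y = 0.792
  ethylbenzene: x = 0.717, y = 0.208

ψ = 0.159, x_acetone = 0.283, y_acetone = 0.792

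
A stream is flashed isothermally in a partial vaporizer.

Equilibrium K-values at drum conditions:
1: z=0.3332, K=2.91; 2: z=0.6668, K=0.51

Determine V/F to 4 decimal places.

V/F = 0.3309

Rachford–Rice: g(V/F) = Σ zᵢ(Kᵢ−1)/(1+V/F(Kᵢ−1)) = 0.
Feasibility: ΣzᵢKᵢ = 1.3097, Σzᵢ/Kᵢ = 1.4220 — both > 1, two phases present.
Binary case is linear: z₁(K₁−1)(1+V/F(K₂−1)) + z₂(K₂−1)(1+V/F(K₁−1)) = 0
⇒ V/F = [z₁(K₁−1)+z₂(K₂−1)] / [−(K₁−1)(K₂−1)] = 0.30968/0.93590 = 0.3309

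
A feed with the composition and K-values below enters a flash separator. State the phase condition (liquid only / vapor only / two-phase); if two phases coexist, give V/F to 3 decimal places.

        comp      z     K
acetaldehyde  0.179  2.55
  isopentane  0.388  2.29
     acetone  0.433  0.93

vapor only

ΣzᵢKᵢ = 1.748; Σzᵢ/Kᵢ = 0.705.
Since Σzᵢ/Kᵢ < 1 the mixture is above its dew point — single vapor phase.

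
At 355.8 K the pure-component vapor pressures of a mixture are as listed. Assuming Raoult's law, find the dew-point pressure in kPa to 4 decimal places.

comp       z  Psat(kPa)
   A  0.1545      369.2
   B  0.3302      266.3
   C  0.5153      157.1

Pdew = 202.4905 kPa

At the dew point ψ → 1, so Σzᵢ/Kᵢ = 1 with Kᵢ = Pᵢˢᵃᵗ/P ⇒ 1/P = Σzᵢ/Pᵢˢᵃᵗ.
1/P = 0.1545/369.2 + 0.3302/266.3 + 0.5153/157.1 = 0.0049385 ⇒ P = 202.4905 kPa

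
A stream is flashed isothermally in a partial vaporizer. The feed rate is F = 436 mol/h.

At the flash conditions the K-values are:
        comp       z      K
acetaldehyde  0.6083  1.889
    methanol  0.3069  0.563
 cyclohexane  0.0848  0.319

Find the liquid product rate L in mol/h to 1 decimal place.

Rachford–Rice: g(V/F) = Σ zᵢ(Kᵢ−1)/(1+V/F(Kᵢ−1)) = 0.
Check two-phase: ΣzᵢKᵢ = 1.3489 > 1 and Σzᵢ/Kᵢ = 1.1330 > 1, so g(0) = 0.3489 > 0 and g(1) = -0.1330 < 0.
Iterate (Newton) starting at V/F = 0.31:
  V/F = 0.3100: g = 0.19561, g' = -0.4371 → V/F = 0.7576
  V/F = 0.7576: g = 0.00337, g' = -0.4704 → V/F = 0.7647
Converged at V/F = 0.7647.
Then V = V/F·F = 0.7647·436 = 333.4 mol/h and L = F − V = 102.6 mol/h.

L = 102.6 mol/h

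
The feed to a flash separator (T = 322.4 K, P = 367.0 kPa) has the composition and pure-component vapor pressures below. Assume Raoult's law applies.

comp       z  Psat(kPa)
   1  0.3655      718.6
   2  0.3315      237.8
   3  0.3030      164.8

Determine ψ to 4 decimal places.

Raoult's law: Kᵢ = Pᵢˢᵃᵗ/P = Pᵢˢᵃᵗ/367.0.
  K_1 = 718.6/367.0 = 1.958038, K_2 = 237.8/367.0 = 0.647956, K_3 = 164.8/367.0 = 0.449046
Rachford–Rice: g(ψ) = Σ zᵢ(Kᵢ−1)/(1+ψ(Kᵢ−1)) = 0.
Feasibility: ΣzᵢKᵢ = 1.0665, Σzᵢ/Kᵢ = 1.3730 — both > 1, two phases present.
Newton iteration, ψ⁰ = 0.5:
  ψ = 0.5000: g = -0.13529, g' = -0.3891 → ψ = 0.1523
  ψ = 0.1523: g = 0.00004, g' = -0.4110 → ψ = 0.1524
Converged at ψ = 0.1524.

ψ = 0.1524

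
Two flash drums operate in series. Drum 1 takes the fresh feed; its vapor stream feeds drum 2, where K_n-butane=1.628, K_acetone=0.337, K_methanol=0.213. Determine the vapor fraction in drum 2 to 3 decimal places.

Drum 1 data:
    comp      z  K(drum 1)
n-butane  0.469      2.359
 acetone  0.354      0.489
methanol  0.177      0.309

Drum 1:
Material balance + equilibrium reduce to Σ zᵢ(Kᵢ−1)/(1+ψ₁(Kᵢ−1)) = 0.
g(0) = ΣzᵢKᵢ − 1 = 0.334 and g(1) = 1 − Σzᵢ/Kᵢ = -0.496, so a root lies in (0, 1).
Newton–Raphson from ψ₁ = 0.46:
  ψ₁ = 0.460: g = -0.0236, g' = -0.668 → ψ₁ = 0.425
Converged at ψ₁ = 0.425.
Drum-1 compositions:
  n-butane: x = 0.297, y = 0.702
  acetone: x = 0.452, y = 0.221
  methanol: x = 0.251, y = 0.077
Drum-2 feed = drum-1 vapor: z₂ = (0.7015, 0.2211, 0.0774).
Drum 2:
Rachford–Rice: g(ψ₂) = Σ zᵢ(Kᵢ−1)/(1+ψ₂(Kᵢ−1)) = 0.
g(0) = ΣzᵢKᵢ − 1 = 0.233 and g(1) = 1 − Σzᵢ/Kᵢ = -0.450, so a root lies in (0, 1).
Newton iteration, ψ₂⁰ = 0.53:
  ψ₂ = 0.530: g = 0.0000, g' = -0.528 → ψ₂ = 0.530
Converged at ψ₂ = 0.530.
  n-butane: x = 0.526, y = 0.857
  acetone: x = 0.341, y = 0.115
  methanol: x = 0.133, y = 0.028

V/F (drum 2) = 0.530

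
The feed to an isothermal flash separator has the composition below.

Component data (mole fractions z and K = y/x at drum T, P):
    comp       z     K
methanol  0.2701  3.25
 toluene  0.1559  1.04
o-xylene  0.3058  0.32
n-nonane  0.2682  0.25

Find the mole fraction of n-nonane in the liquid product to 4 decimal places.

Let ψ = V/F and solve Σ zᵢ(Kᵢ−1)/(1+ψ(Kᵢ−1)) = 0.
Check two-phase: ΣzᵢKᵢ = 1.2049 > 1 and Σzᵢ/Kᵢ = 2.2614 > 1, so g(0) = 0.2049 > 0 and g(1) = -1.2614 < 0.
Iterate (Newton) starting at ψ = 0.5:
  ψ = 0.5000: g = -0.34480, g' = -1.0139 → ψ = 0.1599
  ψ = 0.1599: g = -0.00876, g' = -1.1125 → ψ = 0.1520
  ψ = 0.1520: g = 0.00006, g' = -1.1275 → ψ = 0.1521
Converged at ψ = 0.1521.
Compositions from xᵢ = zᵢ/(1+ψ(Kᵢ−1)), yᵢ = Kᵢxᵢ:
  methanol: x = 0.2012, y = 0.6540
  toluene: x = 0.1550, y = 0.1612
  o-xylene: x = 0.3411, y = 0.1091
  n-nonane: x = 0.3027, y = 0.0757

x_n-nonane = 0.3027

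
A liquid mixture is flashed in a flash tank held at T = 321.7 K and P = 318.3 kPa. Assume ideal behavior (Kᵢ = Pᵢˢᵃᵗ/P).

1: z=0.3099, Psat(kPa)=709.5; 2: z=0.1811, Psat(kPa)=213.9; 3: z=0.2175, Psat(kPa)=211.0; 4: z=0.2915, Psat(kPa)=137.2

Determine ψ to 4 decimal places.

ψ = 0.1511

Raoult's law: Kᵢ = Pᵢˢᵃᵗ/P = Pᵢˢᵃᵗ/318.3.
  K_1 = 709.5/318.3 = 2.229029, K_2 = 213.9/318.3 = 0.672008, K_3 = 211.0/318.3 = 0.662897, K_4 = 137.2/318.3 = 0.431040
Material balance + equilibrium reduce to Σ zᵢ(Kᵢ−1)/(1+ψ(Kᵢ−1)) = 0.
Check two-phase: ΣzᵢKᵢ = 1.0823 > 1 and Σzᵢ/Kᵢ = 1.4129 > 1, so g(0) = 0.0823 > 0 and g(1) = -0.4129 < 0.
Newton–Raphson from ψ = 0.5:
  ψ = 0.5000: g = -0.15512, g' = -0.4275 → ψ = 0.1372
  ψ = 0.1372: g = 0.00697, g' = -0.5023 → ψ = 0.1510
  ψ = 0.1510: g = 0.00005, g' = -0.4949 → ψ = 0.1511
Converged at ψ = 0.1511.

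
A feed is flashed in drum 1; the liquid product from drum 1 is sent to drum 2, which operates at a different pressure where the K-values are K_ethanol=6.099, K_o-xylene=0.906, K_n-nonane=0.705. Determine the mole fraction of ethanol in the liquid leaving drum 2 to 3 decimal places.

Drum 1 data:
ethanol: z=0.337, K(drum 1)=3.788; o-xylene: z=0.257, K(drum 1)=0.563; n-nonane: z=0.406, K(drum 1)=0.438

x_ethanol (drum 2) = 0.042

Drum 1:
Material balance + equilibrium reduce to Σ zᵢ(Kᵢ−1)/(1+ψ₁(Kᵢ−1)) = 0.
g(0) = ΣzᵢKᵢ − 1 = 0.599 and g(1) = 1 − Σzᵢ/Kᵢ = -0.472, so a root lies in (0, 1).
Newton iteration, ψ₁⁰ = 0.32:
  ψ₁ = 0.320: g = 0.0878, g' = -0.989 → ψ₁ = 0.409
  ψ₁ = 0.409: g = 0.0061, g' = -0.861 → ψ₁ = 0.416
Converged at ψ₁ = 0.416.
Drum-1 compositions:
  ethanol: x = 0.156, y = 0.591
  o-xylene: x = 0.314, y = 0.177
  n-nonane: x = 0.530, y = 0.232
Drum-2 feed = drum-1 liquid: z₂ = (0.1560, 0.3141, 0.5299).
Drum 2:
Let ψ₂ = V/F and solve Σ zᵢ(Kᵢ−1)/(1+ψ₂(Kᵢ−1)) = 0.
Feasibility: ΣzᵢKᵢ = 1.610, Σzᵢ/Kᵢ = 1.124 — both > 1, two phases present.
Iterate (Newton) starting at ψ₂ = 0.46:
  ψ₂ = 0.460: g = 0.0261, g' = -0.427 → ψ₂ = 0.521
  ψ₂ = 0.521: g = 0.0018, g' = -0.371 → ψ₂ = 0.526
Converged at ψ₂ = 0.526.
  ethanol: x = 0.042, y = 0.258
  o-xylene: x = 0.330, y = 0.299
  n-nonane: x = 0.627, y = 0.442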